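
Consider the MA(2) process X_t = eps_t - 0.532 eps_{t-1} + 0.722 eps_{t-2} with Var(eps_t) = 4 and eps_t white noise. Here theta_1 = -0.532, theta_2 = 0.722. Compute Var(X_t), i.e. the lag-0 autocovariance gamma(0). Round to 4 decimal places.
\gamma(0) = 7.2172

For an MA(q) process X_t = eps_t + sum_i theta_i eps_{t-i} with
Var(eps_t) = sigma^2, the variance is
  gamma(0) = sigma^2 * (1 + sum_i theta_i^2).
  sum_i theta_i^2 = (-0.532)^2 + (0.722)^2 = 0.283024 + 0.521284 = 0.804308.
  gamma(0) = 4 * (1 + 0.804308) = 4 * 1.804308 = 7.217232, which rounds to 7.2172.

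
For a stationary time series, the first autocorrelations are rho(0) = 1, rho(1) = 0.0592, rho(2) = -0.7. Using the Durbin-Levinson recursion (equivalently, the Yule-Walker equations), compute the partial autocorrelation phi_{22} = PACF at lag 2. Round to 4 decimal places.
\phi_{22} = -0.7060

The PACF at lag k is phi_{kk}, the last component of the solution
to the Yule-Walker system G_k phi = r_k where
  (G_k)_{ij} = rho(|i - j|), (r_k)_i = rho(i), i,j = 1..k.
Equivalently, Durbin-Levinson gives phi_{kk} iteratively:
  phi_{11} = rho(1)
  phi_{kk} = [rho(k) - sum_{j=1..k-1} phi_{k-1,j} rho(k-j)]
            / [1 - sum_{j=1..k-1} phi_{k-1,j} rho(j)],
  phi_{k,j} = phi_{k-1,j} - phi_{kk} phi_{k-1,k-j},  j = 1..k-1.
Step k = 1:
  phi_11 = rho(1) = 0.0592.
Step k = 2:
  phi_22 = [rho(2) - phi_11 rho(1)] / [1 - phi_11 rho(1)] = [-0.7 - (0.0592)(0.0592)] / [1 - (0.0592)(0.0592)]
         = -0.70350464 / 0.99649536 = -0.706.
Therefore phi_{22} = -0.7060.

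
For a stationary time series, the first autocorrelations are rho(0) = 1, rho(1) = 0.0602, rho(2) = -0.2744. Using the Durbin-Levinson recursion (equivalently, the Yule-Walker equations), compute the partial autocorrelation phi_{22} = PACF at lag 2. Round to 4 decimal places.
\phi_{22} = -0.2790

The PACF at lag k is phi_{kk}, the last component of the solution
to the Yule-Walker system G_k phi = r_k where
  (G_k)_{ij} = rho(|i - j|), (r_k)_i = rho(i), i,j = 1..k.
Equivalently, Durbin-Levinson gives phi_{kk} iteratively:
  phi_{11} = rho(1)
  phi_{kk} = [rho(k) - sum_{j=1..k-1} phi_{k-1,j} rho(k-j)]
            / [1 - sum_{j=1..k-1} phi_{k-1,j} rho(j)],
  phi_{k,j} = phi_{k-1,j} - phi_{kk} phi_{k-1,k-j},  j = 1..k-1.
Step k = 1:
  phi_11 = rho(1) = 0.0602.
Step k = 2:
  phi_22 = [rho(2) - phi_11 rho(1)] / [1 - phi_11 rho(1)] = [-0.2744 - (0.0602)(0.0602)] / [1 - (0.0602)(0.0602)]
         = -0.27802404 / 0.99637596 = -0.279.
Therefore phi_{22} = -0.2790.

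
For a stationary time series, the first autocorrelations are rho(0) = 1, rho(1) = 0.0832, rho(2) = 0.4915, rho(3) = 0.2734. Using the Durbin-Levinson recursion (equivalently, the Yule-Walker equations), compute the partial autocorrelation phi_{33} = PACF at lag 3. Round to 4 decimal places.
\phi_{33} = 0.2800

The PACF at lag k is phi_{kk}, the last component of the solution
to the Yule-Walker system G_k phi = r_k where
  (G_k)_{ij} = rho(|i - j|), (r_k)_i = rho(i), i,j = 1..k.
Equivalently, Durbin-Levinson gives phi_{kk} iteratively:
  phi_{11} = rho(1)
  phi_{kk} = [rho(k) - sum_{j=1..k-1} phi_{k-1,j} rho(k-j)]
            / [1 - sum_{j=1..k-1} phi_{k-1,j} rho(j)],
  phi_{k,j} = phi_{k-1,j} - phi_{kk} phi_{k-1,k-j},  j = 1..k-1.
Step k = 1:
  phi_11 = rho(1) = 0.0832.
Step k = 2:
  phi_22 = [rho(2) - phi_11 rho(1)] / [1 - phi_11 rho(1)] = [0.4915 - (0.0832)(0.0832)] / [1 - (0.0832)(0.0832)]
         = 0.48457776 / 0.99307776 = 0.487956.
  Update: phi_21 = phi_11 - phi_22 phi_11 = 0.0832 - (0.487956)(0.0832) = 0.042602.
Step k = 3:
  phi_33 = [rho(3) - phi_21 rho(2) - phi_22 rho(1)] / [1 - phi_21 rho(1) - phi_22 rho(2)]
    numerator   = 0.2734 - (0.042602)(0.4915) - (0.487956)(0.0832) = 0.21186317
    denominator = 1 - (0.042602)(0.0832) - (0.487956)(0.4915) = 0.75662537
  phi_33 = 0.21186317 / 0.75662537 = 0.28.
Therefore phi_{33} = 0.2800.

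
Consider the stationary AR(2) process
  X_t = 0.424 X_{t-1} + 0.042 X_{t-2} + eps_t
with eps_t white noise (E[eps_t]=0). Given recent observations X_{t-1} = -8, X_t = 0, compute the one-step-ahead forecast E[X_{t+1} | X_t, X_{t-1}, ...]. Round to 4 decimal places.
E[X_{t+1} \mid \mathcal F_t] = -0.3360

For an AR(p) model X_t = c + sum_i phi_i X_{t-i} + eps_t, the
one-step-ahead conditional mean is
  E[X_{t+1} | X_t, ...] = c + sum_i phi_i X_{t+1-i}.
Substitute known values:
  E[X_{t+1} | ...] = (0.424) * (0) + (0.042) * (-8)
                   = -0.3360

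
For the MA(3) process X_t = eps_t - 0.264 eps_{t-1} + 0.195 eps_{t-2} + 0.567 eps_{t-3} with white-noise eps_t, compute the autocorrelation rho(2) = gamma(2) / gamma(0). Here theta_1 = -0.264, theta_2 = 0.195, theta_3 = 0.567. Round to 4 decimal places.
\rho(2) = 0.0317

For an MA(q) process with theta_0 = 1, the autocovariance is
  gamma(k) = sigma^2 * sum_{i=0..q-k} theta_i * theta_{i+k},
and rho(k) = gamma(k) / gamma(0). Sigma^2 cancels.
  numerator   = (1)*(0.195) + (-0.264)*(0.567) = 0.045312.
  denominator = (1)^2 + (-0.264)^2 + (0.195)^2 + (0.567)^2 = 1.42921.
  rho(2) = 0.045312 / 1.42921 = 0.0317.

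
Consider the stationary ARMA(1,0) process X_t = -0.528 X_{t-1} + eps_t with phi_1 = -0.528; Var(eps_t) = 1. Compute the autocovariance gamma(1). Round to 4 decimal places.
\gamma(1) = -0.7321

Multiply the model equation by X_{t-k} and take expectations. With theta_0 = psi_0 = 1 and psi_j the MA(infinity) weights, this gives
  gamma(k) - sum_i phi_i gamma(k-i) = c_k,
  c_k = sigma^2 * sum_{j=k..q} theta_j psi_{j-k}   (c_k = 0 for k > q),
using gamma(-m) = gamma(m).
Pure AR (q = 0): c_0 = sigma^2 = 1, c_k = 0 for k >= 1.
Equations for k = 0 and k = 1 (AR order 1):
  gamma(0) = phi_1 gamma(1) + c_0
  gamma(1) = phi_1 gamma(0) + c_1
Substituting the second into the first: gamma(0) (1 - phi_1^2) = c_0 + phi_1 c_1, so
  gamma(0) = c_0 / (1 - phi_1^2) = 1 / (1 - (-0.528)^2) = 1 / 0.721216 = 1.386547.
  gamma(1) = phi_1 gamma(0) = (-0.528)(1.386547) = -0.732097.
Therefore gamma(1) = -0.7321 (to 4 decimal places).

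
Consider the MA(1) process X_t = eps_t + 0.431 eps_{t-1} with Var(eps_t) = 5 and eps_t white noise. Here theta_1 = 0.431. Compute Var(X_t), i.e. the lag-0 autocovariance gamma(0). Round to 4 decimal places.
\gamma(0) = 5.9288

For an MA(q) process X_t = eps_t + sum_i theta_i eps_{t-i} with
Var(eps_t) = sigma^2, the variance is
  gamma(0) = sigma^2 * (1 + sum_i theta_i^2).
  sum_i theta_i^2 = (0.431)^2 = 0.185761.
  gamma(0) = 5 * (1 + 0.185761) = 5 * 1.185761 = 5.928805, which rounds to 5.9288.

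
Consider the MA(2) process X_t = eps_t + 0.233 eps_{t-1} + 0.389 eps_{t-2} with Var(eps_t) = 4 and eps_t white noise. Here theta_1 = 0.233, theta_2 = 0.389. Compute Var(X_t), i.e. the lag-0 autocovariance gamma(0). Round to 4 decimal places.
\gamma(0) = 4.8224

For an MA(q) process X_t = eps_t + sum_i theta_i eps_{t-i} with
Var(eps_t) = sigma^2, the variance is
  gamma(0) = sigma^2 * (1 + sum_i theta_i^2).
  sum_i theta_i^2 = (0.233)^2 + (0.389)^2 = 0.054289 + 0.151321 = 0.20561.
  gamma(0) = 4 * (1 + 0.20561) = 4 * 1.20561 = 4.82244, which rounds to 4.8224.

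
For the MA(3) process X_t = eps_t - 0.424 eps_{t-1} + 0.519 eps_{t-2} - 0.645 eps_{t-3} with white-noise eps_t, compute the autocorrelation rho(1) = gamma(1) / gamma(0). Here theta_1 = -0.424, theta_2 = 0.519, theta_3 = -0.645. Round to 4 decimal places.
\rho(1) = -0.5248

For an MA(q) process with theta_0 = 1, the autocovariance is
  gamma(k) = sigma^2 * sum_{i=0..q-k} theta_i * theta_{i+k},
and rho(k) = gamma(k) / gamma(0). Sigma^2 cancels.
  numerator   = (1)*(-0.424) + (-0.424)*(0.519) + (0.519)*(-0.645) = -0.978811.
  denominator = (1)^2 + (-0.424)^2 + (0.519)^2 + (-0.645)^2 = 1.865162.
  rho(1) = -0.978811 / 1.865162 = -0.5248.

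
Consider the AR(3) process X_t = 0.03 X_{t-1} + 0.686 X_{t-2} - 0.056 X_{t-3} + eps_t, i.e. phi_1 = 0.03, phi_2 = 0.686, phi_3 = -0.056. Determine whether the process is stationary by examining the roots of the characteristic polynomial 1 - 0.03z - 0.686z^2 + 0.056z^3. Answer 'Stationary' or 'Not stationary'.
\text{Stationary}

The AR(p) characteristic polynomial is P(z) = 1 - 0.03z - 0.686z^2 + 0.056z^3.
Stationarity requires all roots to lie outside the unit circle, i.e. |z| > 1 for every root.
Degree 3: look for a simple real root z0 first, then factor out (1 - z/z0) and solve the remaining quadratic.
Testing z0 = 1.25: P(1.25) = 1 + (-0.03)(1.25) + (-0.686)(1.25)^2 + (0.056)(1.25)^3
  = 1 + (-0.0375) + (-1.071875) + (0.109375) = 0.  So z_0 = 1.25 is a root, |z_0| = 1.25.
Divide out the factor (1 - 0.8 z) = (1 - z/z0) (since 1/z0 = 0.8):
  P(z) = (1 - 0.8 z)(1 + (0.77) z + (-0.07) z^2)
  [check: z-coef 0.77 - (0.8) = -0.03; z^2-coef -0.07 - (0.8)(0.77) = -0.686; z^3-coef -(0.8)(-0.07) = 0.056.]
Remaining roots from the quadratic factor 1 + (0.77) z + (-0.07) z^2:
  Set 1 + (0.77) z + (-0.07) z^2 = 0, i.e. a z^2 + b z + c = 0 with a = -0.07, b = 0.77, c = 1.
  Discriminant D = b^2 - 4ac = (0.77)^2 - 4*(-0.07)*1 = 0.5929 - (-0.28) = 0.8729.
  D >= 0, so the roots are real: z = (-b +/- sqrt(D)) / (2a) = (-0.77 +/- 0.934291) / (-0.14).
    z_1 = (-0.77 + 0.934291) / (-0.14) = -1.1735,   |z_1| = 1.1735.
    z_2 = (-0.77 - 0.934291) / (-0.14) = 12.1735,   |z_2| = 12.1735.
Moduli of all roots: 1.2500, 1.1735, 12.1735.
All moduli strictly greater than 1? Yes.
Verdict: Stationary.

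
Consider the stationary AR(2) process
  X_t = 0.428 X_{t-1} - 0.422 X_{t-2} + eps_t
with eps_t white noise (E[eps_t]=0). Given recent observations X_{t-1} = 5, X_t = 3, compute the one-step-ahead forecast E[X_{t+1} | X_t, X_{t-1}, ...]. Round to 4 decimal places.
E[X_{t+1} \mid \mathcal F_t] = -0.8260

For an AR(p) model X_t = c + sum_i phi_i X_{t-i} + eps_t, the
one-step-ahead conditional mean is
  E[X_{t+1} | X_t, ...] = c + sum_i phi_i X_{t+1-i}.
Substitute known values:
  E[X_{t+1} | ...] = (0.428) * (3) + (-0.422) * (5)
                   = -0.8260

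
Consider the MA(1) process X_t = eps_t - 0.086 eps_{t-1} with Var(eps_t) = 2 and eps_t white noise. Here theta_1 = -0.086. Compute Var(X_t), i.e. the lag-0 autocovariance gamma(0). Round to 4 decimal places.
\gamma(0) = 2.0148

For an MA(q) process X_t = eps_t + sum_i theta_i eps_{t-i} with
Var(eps_t) = sigma^2, the variance is
  gamma(0) = sigma^2 * (1 + sum_i theta_i^2).
  sum_i theta_i^2 = (-0.086)^2 = 0.007396.
  gamma(0) = 2 * (1 + 0.007396) = 2 * 1.007396 = 2.014792, which rounds to 2.0148.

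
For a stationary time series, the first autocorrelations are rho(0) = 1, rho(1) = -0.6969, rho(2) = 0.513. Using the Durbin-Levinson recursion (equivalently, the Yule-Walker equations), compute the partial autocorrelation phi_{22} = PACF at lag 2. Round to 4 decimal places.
\phi_{22} = 0.0531

The PACF at lag k is phi_{kk}, the last component of the solution
to the Yule-Walker system G_k phi = r_k where
  (G_k)_{ij} = rho(|i - j|), (r_k)_i = rho(i), i,j = 1..k.
Equivalently, Durbin-Levinson gives phi_{kk} iteratively:
  phi_{11} = rho(1)
  phi_{kk} = [rho(k) - sum_{j=1..k-1} phi_{k-1,j} rho(k-j)]
            / [1 - sum_{j=1..k-1} phi_{k-1,j} rho(j)],
  phi_{k,j} = phi_{k-1,j} - phi_{kk} phi_{k-1,k-j},  j = 1..k-1.
Step k = 1:
  phi_11 = rho(1) = -0.6969.
Step k = 2:
  phi_22 = [rho(2) - phi_11 rho(1)] / [1 - phi_11 rho(1)] = [0.513 - (-0.6969)(-0.6969)] / [1 - (-0.6969)(-0.6969)]
         = 0.02733039 / 0.51433039 = 0.0531.
Therefore phi_{22} = 0.0531.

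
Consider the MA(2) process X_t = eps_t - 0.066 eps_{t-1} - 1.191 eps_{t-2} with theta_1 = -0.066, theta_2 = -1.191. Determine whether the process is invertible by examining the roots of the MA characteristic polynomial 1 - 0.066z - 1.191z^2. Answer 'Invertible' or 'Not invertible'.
\text{Not invertible}

The MA(q) characteristic polynomial is P(z) = 1 - 0.066z - 1.191z^2.
Invertibility requires all roots to lie outside the unit circle, i.e. |z| > 1 for every root.
Set 1 + (-0.066) z + (-1.191) z^2 = 0, i.e. a z^2 + b z + c = 0 with a = -1.191, b = -0.066, c = 1.
Discriminant D = b^2 - 4ac = (-0.066)^2 - 4*(-1.191)*1 = 0.004356 - (-4.764) = 4.768356.
D >= 0, so the roots are real: z = (-b +/- sqrt(D)) / (2a) = (0.066 +/- 2.183657) / (-2.382).
  z_1 = (0.066 + 2.183657) / (-2.382) = -0.9444,   |z_1| = 0.9444.
  z_2 = (0.066 - 2.183657) / (-2.382) = 0.889,   |z_2| = 0.889.
Moduli of all roots: 0.9444, 0.8890.
All moduli strictly greater than 1? No.
Verdict: Not invertible.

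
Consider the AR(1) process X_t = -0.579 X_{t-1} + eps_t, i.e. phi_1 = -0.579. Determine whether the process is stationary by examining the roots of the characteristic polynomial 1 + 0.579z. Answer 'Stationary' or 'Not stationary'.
\text{Stationary}

The AR(p) characteristic polynomial is P(z) = 1 + 0.579z.
Stationarity requires all roots to lie outside the unit circle, i.e. |z| > 1 for every root.
This is linear in z: 1 + (0.579) z = 0  =>  z = -1/(0.579) = -1.727116,  |z| = 1.727116.
Moduli of all roots: 1.7271.
All moduli strictly greater than 1? Yes.
Verdict: Stationary.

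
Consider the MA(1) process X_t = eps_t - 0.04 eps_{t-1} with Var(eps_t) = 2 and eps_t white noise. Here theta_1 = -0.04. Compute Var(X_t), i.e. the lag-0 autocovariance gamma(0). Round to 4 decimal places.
\gamma(0) = 2.0032

For an MA(q) process X_t = eps_t + sum_i theta_i eps_{t-i} with
Var(eps_t) = sigma^2, the variance is
  gamma(0) = sigma^2 * (1 + sum_i theta_i^2).
  sum_i theta_i^2 = (-0.04)^2 = 0.0016.
  gamma(0) = 2 * (1 + 0.0016) = 2 * 1.0016 = 2.0032.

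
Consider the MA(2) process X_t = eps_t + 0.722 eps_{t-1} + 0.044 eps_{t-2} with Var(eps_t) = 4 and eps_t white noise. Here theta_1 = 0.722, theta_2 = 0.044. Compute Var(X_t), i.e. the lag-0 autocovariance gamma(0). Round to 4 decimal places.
\gamma(0) = 6.0929

For an MA(q) process X_t = eps_t + sum_i theta_i eps_{t-i} with
Var(eps_t) = sigma^2, the variance is
  gamma(0) = sigma^2 * (1 + sum_i theta_i^2).
  sum_i theta_i^2 = (0.722)^2 + (0.044)^2 = 0.521284 + 0.001936 = 0.52322.
  gamma(0) = 4 * (1 + 0.52322) = 4 * 1.52322 = 6.09288, which rounds to 6.0929.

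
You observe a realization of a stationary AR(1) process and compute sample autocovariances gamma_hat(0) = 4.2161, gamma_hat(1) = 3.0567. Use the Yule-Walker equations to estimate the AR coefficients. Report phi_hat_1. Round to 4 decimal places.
\hat\phi_{1} = 0.7250

The Yule-Walker equations for an AR(p) process read, in matrix form,
  Gamma_p phi = r_p,   with   (Gamma_p)_{ij} = gamma(|i - j|),
                       (r_p)_i = gamma(i),   i,j = 1..p.
Substitute the sample gammas (Toeplitz matrix and right-hand side of size 1):
  Gamma_p = [[4.2161]]
  r_p     = [3.0567]
With p = 1 this is the single equation gamma(0) phi_1 = gamma(1):
  phi_hat_1 = gamma(1) / gamma(0) = 3.0567 / 4.2161 = 0.7250.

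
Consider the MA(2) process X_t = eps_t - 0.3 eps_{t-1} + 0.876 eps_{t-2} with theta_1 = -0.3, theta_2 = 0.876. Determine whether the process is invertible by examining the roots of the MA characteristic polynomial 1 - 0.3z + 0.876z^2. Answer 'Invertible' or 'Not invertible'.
\text{Invertible}

The MA(q) characteristic polynomial is P(z) = 1 - 0.3z + 0.876z^2.
Invertibility requires all roots to lie outside the unit circle, i.e. |z| > 1 for every root.
Set 1 + (-0.3) z + (0.876) z^2 = 0, i.e. a z^2 + b z + c = 0 with a = 0.876, b = -0.3, c = 1.
Discriminant D = b^2 - 4ac = (-0.3)^2 - 4*(0.876)*1 = 0.09 - (3.504) = -3.414.
D < 0, so the roots are the complex-conjugate pair z = (-b +/- i sqrt(-D)) / (2a) = 0.1712 +/- 1.0546i.
For a conjugate pair |z|^2 = z * conj(z) = (product of roots) = c/a = 1/(0.876) = 1.141553, so |z| = sqrt(1.141553) = 1.0684 for both roots.
Moduli of all roots: 1.0684, 1.0684.
All moduli strictly greater than 1? Yes.
Verdict: Invertible.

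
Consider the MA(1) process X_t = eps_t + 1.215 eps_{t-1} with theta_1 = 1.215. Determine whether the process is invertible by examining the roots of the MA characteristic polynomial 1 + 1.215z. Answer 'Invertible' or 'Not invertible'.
\text{Not invertible}

The MA(q) characteristic polynomial is P(z) = 1 + 1.215z.
Invertibility requires all roots to lie outside the unit circle, i.e. |z| > 1 for every root.
This is linear in z: 1 + (1.215) z = 0  =>  z = -1/(1.215) = -0.823045,  |z| = 0.823045.
Moduli of all roots: 0.8230.
All moduli strictly greater than 1? No.
Verdict: Not invertible.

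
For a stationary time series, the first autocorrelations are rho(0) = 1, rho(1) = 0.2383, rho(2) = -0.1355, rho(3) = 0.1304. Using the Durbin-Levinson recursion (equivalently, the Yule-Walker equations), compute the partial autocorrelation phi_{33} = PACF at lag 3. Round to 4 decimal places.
\phi_{33} = 0.2410

The PACF at lag k is phi_{kk}, the last component of the solution
to the Yule-Walker system G_k phi = r_k where
  (G_k)_{ij} = rho(|i - j|), (r_k)_i = rho(i), i,j = 1..k.
Equivalently, Durbin-Levinson gives phi_{kk} iteratively:
  phi_{11} = rho(1)
  phi_{kk} = [rho(k) - sum_{j=1..k-1} phi_{k-1,j} rho(k-j)]
            / [1 - sum_{j=1..k-1} phi_{k-1,j} rho(j)],
  phi_{k,j} = phi_{k-1,j} - phi_{kk} phi_{k-1,k-j},  j = 1..k-1.
Step k = 1:
  phi_11 = rho(1) = 0.2383.
Step k = 2:
  phi_22 = [rho(2) - phi_11 rho(1)] / [1 - phi_11 rho(1)] = [-0.1355 - (0.2383)(0.2383)] / [1 - (0.2383)(0.2383)]
         = -0.19228689 / 0.94321311 = -0.203864.
  Update: phi_21 = phi_11 - phi_22 phi_11 = 0.2383 - (-0.203864)(0.2383) = 0.286881.
Step k = 3:
  phi_33 = [rho(3) - phi_21 rho(2) - phi_22 rho(1)] / [1 - phi_21 rho(1) - phi_22 rho(2)]
    numerator   = 0.1304 - (0.286881)(-0.1355) - (-0.203864)(0.2383) = 0.21785305
    denominator = 1 - (0.286881)(0.2383) - (-0.203864)(-0.1355) = 0.9040128
  phi_33 = 0.21785305 / 0.9040128 = 0.241.
Therefore phi_{33} = 0.2410.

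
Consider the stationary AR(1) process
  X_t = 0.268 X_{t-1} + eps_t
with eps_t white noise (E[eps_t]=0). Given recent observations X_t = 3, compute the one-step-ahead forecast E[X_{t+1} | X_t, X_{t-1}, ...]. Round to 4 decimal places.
E[X_{t+1} \mid \mathcal F_t] = 0.8040

For an AR(p) model X_t = c + sum_i phi_i X_{t-i} + eps_t, the
one-step-ahead conditional mean is
  E[X_{t+1} | X_t, ...] = c + sum_i phi_i X_{t+1-i}.
Substitute known values:
  E[X_{t+1} | ...] = (0.268) * (3)
                   = 0.8040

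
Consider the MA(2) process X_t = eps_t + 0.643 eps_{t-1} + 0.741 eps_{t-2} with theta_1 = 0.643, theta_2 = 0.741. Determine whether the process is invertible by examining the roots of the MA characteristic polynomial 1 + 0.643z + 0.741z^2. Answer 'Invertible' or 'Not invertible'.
\text{Invertible}

The MA(q) characteristic polynomial is P(z) = 1 + 0.643z + 0.741z^2.
Invertibility requires all roots to lie outside the unit circle, i.e. |z| > 1 for every root.
Set 1 + (0.643) z + (0.741) z^2 = 0, i.e. a z^2 + b z + c = 0 with a = 0.741, b = 0.643, c = 1.
Discriminant D = b^2 - 4ac = (0.643)^2 - 4*(0.741)*1 = 0.413449 - (2.964) = -2.550551.
D < 0, so the roots are the complex-conjugate pair z = (-b +/- i sqrt(-D)) / (2a) = -0.4339 +/- 1.0776i.
For a conjugate pair |z|^2 = z * conj(z) = (product of roots) = c/a = 1/(0.741) = 1.349528, so |z| = sqrt(1.349528) = 1.1617 for both roots.
Moduli of all roots: 1.1617, 1.1617.
All moduli strictly greater than 1? Yes.
Verdict: Invertible.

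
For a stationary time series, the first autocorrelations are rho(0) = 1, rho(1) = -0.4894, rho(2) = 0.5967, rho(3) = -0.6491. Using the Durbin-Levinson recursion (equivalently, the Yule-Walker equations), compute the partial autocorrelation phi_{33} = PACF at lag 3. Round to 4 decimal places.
\phi_{33} = -0.4460

The PACF at lag k is phi_{kk}, the last component of the solution
to the Yule-Walker system G_k phi = r_k where
  (G_k)_{ij} = rho(|i - j|), (r_k)_i = rho(i), i,j = 1..k.
Equivalently, Durbin-Levinson gives phi_{kk} iteratively:
  phi_{11} = rho(1)
  phi_{kk} = [rho(k) - sum_{j=1..k-1} phi_{k-1,j} rho(k-j)]
            / [1 - sum_{j=1..k-1} phi_{k-1,j} rho(j)],
  phi_{k,j} = phi_{k-1,j} - phi_{kk} phi_{k-1,k-j},  j = 1..k-1.
Step k = 1:
  phi_11 = rho(1) = -0.4894.
Step k = 2:
  phi_22 = [rho(2) - phi_11 rho(1)] / [1 - phi_11 rho(1)] = [0.5967 - (-0.4894)(-0.4894)] / [1 - (-0.4894)(-0.4894)]
         = 0.35718764 / 0.76048764 = 0.469682.
  Update: phi_21 = phi_11 - phi_22 phi_11 = -0.4894 - (0.469682)(-0.4894) = -0.259537.
Step k = 3:
  phi_33 = [rho(3) - phi_21 rho(2) - phi_22 rho(1)] / [1 - phi_21 rho(1) - phi_22 rho(2)]
    numerator   = -0.6491 - (-0.259537)(0.5967) - (0.469682)(-0.4894) = -0.26437145
    denominator = 1 - (-0.259537)(-0.4894) - (0.469682)(0.5967) = 0.5927229
  phi_33 = -0.26437145 / 0.5927229 = -0.446.
Therefore phi_{33} = -0.4460.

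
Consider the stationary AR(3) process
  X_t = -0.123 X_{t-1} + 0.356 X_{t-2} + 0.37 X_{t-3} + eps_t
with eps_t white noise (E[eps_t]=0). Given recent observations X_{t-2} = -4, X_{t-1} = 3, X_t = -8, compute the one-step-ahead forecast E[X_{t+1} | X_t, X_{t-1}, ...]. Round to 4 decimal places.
E[X_{t+1} \mid \mathcal F_t] = 0.5720

For an AR(p) model X_t = c + sum_i phi_i X_{t-i} + eps_t, the
one-step-ahead conditional mean is
  E[X_{t+1} | X_t, ...] = c + sum_i phi_i X_{t+1-i}.
Substitute known values:
  E[X_{t+1} | ...] = (-0.123) * (-8) + (0.356) * (3) + (0.37) * (-4)
                   = 0.5720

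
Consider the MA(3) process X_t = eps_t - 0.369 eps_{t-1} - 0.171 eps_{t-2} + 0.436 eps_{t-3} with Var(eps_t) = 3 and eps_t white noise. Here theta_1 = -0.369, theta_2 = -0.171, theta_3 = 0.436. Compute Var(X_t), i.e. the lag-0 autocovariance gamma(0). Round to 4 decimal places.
\gamma(0) = 4.0665

For an MA(q) process X_t = eps_t + sum_i theta_i eps_{t-i} with
Var(eps_t) = sigma^2, the variance is
  gamma(0) = sigma^2 * (1 + sum_i theta_i^2).
  sum_i theta_i^2 = (-0.369)^2 + (-0.171)^2 + (0.436)^2 = 0.136161 + 0.029241 + 0.190096 = 0.355498.
  gamma(0) = 3 * (1 + 0.355498) = 3 * 1.355498 = 4.066494, which rounds to 4.0665.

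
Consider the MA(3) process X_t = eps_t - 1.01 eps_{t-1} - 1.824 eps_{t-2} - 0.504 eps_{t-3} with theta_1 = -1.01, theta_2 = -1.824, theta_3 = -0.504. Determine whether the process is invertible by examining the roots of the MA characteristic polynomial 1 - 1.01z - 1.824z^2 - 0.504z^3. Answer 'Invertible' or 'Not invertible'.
\text{Not invertible}

The MA(q) characteristic polynomial is P(z) = 1 - 1.01z - 1.824z^2 - 0.504z^3.
Invertibility requires all roots to lie outside the unit circle, i.e. |z| > 1 for every root.
Degree 3: look for a simple real root z0 first, then factor out (1 - z/z0) and solve the remaining quadratic.
Testing z0 = -2.5: P(-2.5) = 1 + (-1.01)(-2.5) + (-1.824)(-2.5)^2 + (-0.504)(-2.5)^3
  = 1 + (2.525) + (-11.4) + (7.875) = 0.  So z_0 = -2.5 is a root, |z_0| = 2.5.
Divide out the factor (1 + 0.4 z) = (1 - z/z0) (since 1/z0 = -0.4):
  P(z) = (1 + 0.4 z)(1 + (-1.41) z + (-1.26) z^2)
  [check: z-coef -1.41 - (-0.4) = -1.01; z^2-coef -1.26 - (-0.4)(-1.41) = -1.824; z^3-coef -(-0.4)(-1.26) = -0.504.]
Remaining roots from the quadratic factor 1 + (-1.41) z + (-1.26) z^2:
  Set 1 + (-1.41) z + (-1.26) z^2 = 0, i.e. a z^2 + b z + c = 0 with a = -1.26, b = -1.41, c = 1.
  Discriminant D = b^2 - 4ac = (-1.41)^2 - 4*(-1.26)*1 = 1.9881 - (-5.04) = 7.0281.
  D >= 0, so the roots are real: z = (-b +/- sqrt(D)) / (2a) = (1.41 +/- 2.651056) / (-2.52).
    z_1 = (1.41 + 2.651056) / (-2.52) = -1.6115,   |z_1| = 1.6115.
    z_2 = (1.41 - 2.651056) / (-2.52) = 0.4925,   |z_2| = 0.4925.
Moduli of all roots: 2.5000, 1.6115, 0.4925.
All moduli strictly greater than 1? No.
Verdict: Not invertible.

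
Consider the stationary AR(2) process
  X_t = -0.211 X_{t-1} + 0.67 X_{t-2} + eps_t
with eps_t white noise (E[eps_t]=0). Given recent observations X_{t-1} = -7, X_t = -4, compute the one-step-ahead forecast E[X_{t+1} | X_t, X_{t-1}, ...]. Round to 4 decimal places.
E[X_{t+1} \mid \mathcal F_t] = -3.8460

For an AR(p) model X_t = c + sum_i phi_i X_{t-i} + eps_t, the
one-step-ahead conditional mean is
  E[X_{t+1} | X_t, ...] = c + sum_i phi_i X_{t+1-i}.
Substitute known values:
  E[X_{t+1} | ...] = (-0.211) * (-4) + (0.67) * (-7)
                   = -3.8460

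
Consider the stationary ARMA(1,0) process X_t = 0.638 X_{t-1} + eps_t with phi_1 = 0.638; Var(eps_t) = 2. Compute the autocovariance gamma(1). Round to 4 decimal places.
\gamma(1) = 2.1519

Multiply the model equation by X_{t-k} and take expectations. With theta_0 = psi_0 = 1 and psi_j the MA(infinity) weights, this gives
  gamma(k) - sum_i phi_i gamma(k-i) = c_k,
  c_k = sigma^2 * sum_{j=k..q} theta_j psi_{j-k}   (c_k = 0 for k > q),
using gamma(-m) = gamma(m).
Pure AR (q = 0): c_0 = sigma^2 = 2, c_k = 0 for k >= 1.
Equations for k = 0 and k = 1 (AR order 1):
  gamma(0) = phi_1 gamma(1) + c_0
  gamma(1) = phi_1 gamma(0) + c_1
Substituting the second into the first: gamma(0) (1 - phi_1^2) = c_0 + phi_1 c_1, so
  gamma(0) = c_0 / (1 - phi_1^2) = 2 / (1 - (0.638)^2) = 2 / 0.592956 = 3.372932.
  gamma(1) = phi_1 gamma(0) = (0.638)(3.372932) = 2.15193.
Therefore gamma(1) = 2.1519 (to 4 decimal places).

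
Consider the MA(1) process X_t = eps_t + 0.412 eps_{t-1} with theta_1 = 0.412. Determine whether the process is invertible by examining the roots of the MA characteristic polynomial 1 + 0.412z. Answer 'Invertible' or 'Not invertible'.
\text{Invertible}

The MA(q) characteristic polynomial is P(z) = 1 + 0.412z.
Invertibility requires all roots to lie outside the unit circle, i.e. |z| > 1 for every root.
This is linear in z: 1 + (0.412) z = 0  =>  z = -1/(0.412) = -2.427184,  |z| = 2.427184.
Moduli of all roots: 2.4272.
All moduli strictly greater than 1? Yes.
Verdict: Invertible.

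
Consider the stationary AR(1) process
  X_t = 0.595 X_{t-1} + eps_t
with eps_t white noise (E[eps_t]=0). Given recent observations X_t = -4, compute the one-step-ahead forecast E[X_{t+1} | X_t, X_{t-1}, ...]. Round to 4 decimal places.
E[X_{t+1} \mid \mathcal F_t] = -2.3800

For an AR(p) model X_t = c + sum_i phi_i X_{t-i} + eps_t, the
one-step-ahead conditional mean is
  E[X_{t+1} | X_t, ...] = c + sum_i phi_i X_{t+1-i}.
Substitute known values:
  E[X_{t+1} | ...] = (0.595) * (-4)
                   = -2.3800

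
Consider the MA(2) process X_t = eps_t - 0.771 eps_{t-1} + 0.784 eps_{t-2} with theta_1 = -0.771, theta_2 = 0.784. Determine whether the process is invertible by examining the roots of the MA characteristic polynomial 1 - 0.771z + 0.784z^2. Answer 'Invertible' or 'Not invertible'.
\text{Invertible}

The MA(q) characteristic polynomial is P(z) = 1 - 0.771z + 0.784z^2.
Invertibility requires all roots to lie outside the unit circle, i.e. |z| > 1 for every root.
Set 1 + (-0.771) z + (0.784) z^2 = 0, i.e. a z^2 + b z + c = 0 with a = 0.784, b = -0.771, c = 1.
Discriminant D = b^2 - 4ac = (-0.771)^2 - 4*(0.784)*1 = 0.594441 - (3.136) = -2.541559.
D < 0, so the roots are the complex-conjugate pair z = (-b +/- i sqrt(-D)) / (2a) = 0.4917 +/- 1.0167i.
For a conjugate pair |z|^2 = z * conj(z) = (product of roots) = c/a = 1/(0.784) = 1.27551, so |z| = sqrt(1.27551) = 1.1294 for both roots.
Moduli of all roots: 1.1294, 1.1294.
All moduli strictly greater than 1? Yes.
Verdict: Invertible.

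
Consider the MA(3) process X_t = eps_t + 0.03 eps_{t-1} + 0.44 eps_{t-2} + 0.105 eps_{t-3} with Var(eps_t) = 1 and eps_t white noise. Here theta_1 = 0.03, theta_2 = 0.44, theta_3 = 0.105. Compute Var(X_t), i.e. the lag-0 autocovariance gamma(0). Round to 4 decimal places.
\gamma(0) = 1.2055

For an MA(q) process X_t = eps_t + sum_i theta_i eps_{t-i} with
Var(eps_t) = sigma^2, the variance is
  gamma(0) = sigma^2 * (1 + sum_i theta_i^2).
  sum_i theta_i^2 = (0.03)^2 + (0.44)^2 + (0.105)^2 = 0.0009 + 0.1936 + 0.011025 = 0.205525.
  gamma(0) = 1 * (1 + 0.205525) = 1 * 1.205525 = 1.205525, which rounds to 1.2055.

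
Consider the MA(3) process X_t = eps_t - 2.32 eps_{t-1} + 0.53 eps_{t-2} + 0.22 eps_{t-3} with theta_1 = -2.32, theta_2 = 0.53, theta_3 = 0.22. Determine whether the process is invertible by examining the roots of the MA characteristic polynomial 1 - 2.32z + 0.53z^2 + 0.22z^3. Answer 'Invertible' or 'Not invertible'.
\text{Not invertible}

The MA(q) characteristic polynomial is P(z) = 1 - 2.32z + 0.53z^2 + 0.22z^3.
Invertibility requires all roots to lie outside the unit circle, i.e. |z| > 1 for every root.
Degree 3: look for a simple real root z0 first, then factor out (1 - z/z0) and solve the remaining quadratic.
Testing z0 = 0.5: P(0.5) = 1 + (-2.32)(0.5) + (0.53)(0.5)^2 + (0.22)(0.5)^3
  = 1 + (-1.16) + (0.1325) + (0.0275) = 0.  So z_0 = 0.5 is a root, |z_0| = 0.5.
Divide out the factor (1 - 2 z) = (1 - z/z0) (since 1/z0 = 2):
  P(z) = (1 - 2 z)(1 + (-0.32) z + (-0.11) z^2)
  [check: z-coef -0.32 - (2) = -2.32; z^2-coef -0.11 - (2)(-0.32) = 0.53; z^3-coef -(2)(-0.11) = 0.22.]
Remaining roots from the quadratic factor 1 + (-0.32) z + (-0.11) z^2:
  Set 1 + (-0.32) z + (-0.11) z^2 = 0, i.e. a z^2 + b z + c = 0 with a = -0.11, b = -0.32, c = 1.
  Discriminant D = b^2 - 4ac = (-0.32)^2 - 4*(-0.11)*1 = 0.1024 - (-0.44) = 0.5424.
  D >= 0, so the roots are real: z = (-b +/- sqrt(D)) / (2a) = (0.32 +/- 0.736478) / (-0.22).
    z_1 = (0.32 + 0.736478) / (-0.22) = -4.8022,   |z_1| = 4.8022.
    z_2 = (0.32 - 0.736478) / (-0.22) = 1.8931,   |z_2| = 1.8931.
Moduli of all roots: 0.5000, 4.8022, 1.8931.
All moduli strictly greater than 1? No.
Verdict: Not invertible.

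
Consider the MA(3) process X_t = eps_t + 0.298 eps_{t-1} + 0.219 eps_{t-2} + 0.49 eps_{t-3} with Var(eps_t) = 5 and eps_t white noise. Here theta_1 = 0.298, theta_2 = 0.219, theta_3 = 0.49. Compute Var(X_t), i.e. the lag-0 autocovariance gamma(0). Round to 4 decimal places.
\gamma(0) = 6.8843

For an MA(q) process X_t = eps_t + sum_i theta_i eps_{t-i} with
Var(eps_t) = sigma^2, the variance is
  gamma(0) = sigma^2 * (1 + sum_i theta_i^2).
  sum_i theta_i^2 = (0.298)^2 + (0.219)^2 + (0.49)^2 = 0.088804 + 0.047961 + 0.2401 = 0.376865.
  gamma(0) = 5 * (1 + 0.376865) = 5 * 1.376865 = 6.884325, which rounds to 6.8843.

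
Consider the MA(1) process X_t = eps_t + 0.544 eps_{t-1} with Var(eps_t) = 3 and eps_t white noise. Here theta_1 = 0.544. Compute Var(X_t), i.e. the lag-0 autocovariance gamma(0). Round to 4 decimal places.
\gamma(0) = 3.8878

For an MA(q) process X_t = eps_t + sum_i theta_i eps_{t-i} with
Var(eps_t) = sigma^2, the variance is
  gamma(0) = sigma^2 * (1 + sum_i theta_i^2).
  sum_i theta_i^2 = (0.544)^2 = 0.295936.
  gamma(0) = 3 * (1 + 0.295936) = 3 * 1.295936 = 3.887808, which rounds to 3.8878.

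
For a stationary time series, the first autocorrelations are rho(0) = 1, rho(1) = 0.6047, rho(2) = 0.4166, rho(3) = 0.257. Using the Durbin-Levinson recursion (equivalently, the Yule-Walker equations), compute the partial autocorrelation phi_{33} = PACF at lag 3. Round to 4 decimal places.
\phi_{33} = -0.0369

The PACF at lag k is phi_{kk}, the last component of the solution
to the Yule-Walker system G_k phi = r_k where
  (G_k)_{ij} = rho(|i - j|), (r_k)_i = rho(i), i,j = 1..k.
Equivalently, Durbin-Levinson gives phi_{kk} iteratively:
  phi_{11} = rho(1)
  phi_{kk} = [rho(k) - sum_{j=1..k-1} phi_{k-1,j} rho(k-j)]
            / [1 - sum_{j=1..k-1} phi_{k-1,j} rho(j)],
  phi_{k,j} = phi_{k-1,j} - phi_{kk} phi_{k-1,k-j},  j = 1..k-1.
Step k = 1:
  phi_11 = rho(1) = 0.6047.
Step k = 2:
  phi_22 = [rho(2) - phi_11 rho(1)] / [1 - phi_11 rho(1)] = [0.4166 - (0.6047)(0.6047)] / [1 - (0.6047)(0.6047)]
         = 0.05093791 / 0.63433791 = 0.080301.
  Update: phi_21 = phi_11 - phi_22 phi_11 = 0.6047 - (0.080301)(0.6047) = 0.556142.
Step k = 3:
  phi_33 = [rho(3) - phi_21 rho(2) - phi_22 rho(1)] / [1 - phi_21 rho(1) - phi_22 rho(2)]
    numerator   = 0.257 - (0.556142)(0.4166) - (0.080301)(0.6047) = -0.02324673
    denominator = 1 - (0.556142)(0.6047) - (0.080301)(0.4166) = 0.63024755
  phi_33 = -0.02324673 / 0.63024755 = -0.0369.
Therefore phi_{33} = -0.0369.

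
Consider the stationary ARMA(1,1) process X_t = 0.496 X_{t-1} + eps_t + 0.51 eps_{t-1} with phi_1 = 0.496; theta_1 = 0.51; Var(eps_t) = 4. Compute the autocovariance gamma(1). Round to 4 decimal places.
\gamma(1) = 6.6870

Multiply the model equation by X_{t-k} and take expectations. With theta_0 = psi_0 = 1 and psi_j the MA(infinity) weights, this gives
  gamma(k) - sum_i phi_i gamma(k-i) = c_k,
  c_k = sigma^2 * sum_{j=k..q} theta_j psi_{j-k}   (c_k = 0 for k > q),
using gamma(-m) = gamma(m).
psi-weights needed (psi_j = theta_j + sum_i phi_i psi_{j-i}):
  psi_1 = theta_1 + phi_1 = 0.51 + (0.496) = 1.006
Right-hand sides:
  c_0 = sigma^2 (1 + theta_1 psi_1) = 4 * (1 + (0.51)(1.006)) = 4 * 1.51306 = 6.05224
  c_1 = sigma^2 theta_1 = 4 * (0.51) = 2.04
  c_2 = 0
Equations for k = 0 and k = 1 (AR order 1):
  gamma(0) = phi_1 gamma(1) + c_0
  gamma(1) = phi_1 gamma(0) + c_1
Substituting the second into the first: gamma(0) (1 - phi_1^2) = c_0 + phi_1 c_1, so
  gamma(0) = (c_0 + phi_1 c_1) / (1 - phi_1^2) = (6.05224 + (0.496)(2.04)) / (1 - (0.496)^2) = 7.06408 / 0.753984 = 9.369005.
  gamma(1) = phi_1 gamma(0) + c_1 = (0.496)(9.369005) + (2.04) = 6.687027.
Therefore gamma(1) = 6.6870 (to 4 decimal places).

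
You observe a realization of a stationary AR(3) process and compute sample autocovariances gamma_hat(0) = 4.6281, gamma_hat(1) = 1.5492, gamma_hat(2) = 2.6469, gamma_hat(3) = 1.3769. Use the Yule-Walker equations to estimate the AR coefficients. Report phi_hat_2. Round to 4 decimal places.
\hat\phi_{2} = 0.5100

The Yule-Walker equations for an AR(p) process read, in matrix form,
  Gamma_p phi = r_p,   with   (Gamma_p)_{ij} = gamma(|i - j|),
                       (r_p)_i = gamma(i),   i,j = 1..p.
Substitute the sample gammas (Toeplitz matrix and right-hand side of size 3):
  Gamma_p = [[4.6281, 1.5492, 2.6469], [1.5492, 4.6281, 1.5492], [2.6469, 1.5492, 4.6281]]
  r_p     = [1.5492, 2.6469, 1.3769]
Written out (R1..R3):
  (R1) 4.6281 phi_1 + 1.5492 phi_2 + 2.6469 phi_3 = 1.5492
  (R2) 1.5492 phi_1 + 4.6281 phi_2 + 1.5492 phi_3 = 2.6469
  (R3) 2.6469 phi_1 + 1.5492 phi_2 + 4.6281 phi_3 = 1.3769
Gaussian elimination:
  R2 <- R2 - (1.5492/4.6281) R1 = R2 - (0.334738) R1:  4.109524 phi_2 + 0.663183 phi_3 = 2.128324
  R3 <- R3 - (2.6469/4.6281) R1 = R3 - (0.571919) R1:  0.663183 phi_2 + 3.114287 phi_3 = 0.490883
  R3 <- R3 - (0.663183/4.109524) R2 = R3 - (0.161377) R2:  3.007264 phi_3 = 0.14742
Back-substitution:
  phi_hat_3 = 0.14742 / 3.007264 = 0.049021
  phi_hat_2 = (2.128324 - (0.663183)(0.049021)) / 4.109524 = 0.509989
  phi_hat_1 = (1.5492 - (1.5492)(0.509989) - (2.6469)(0.049021)) / 4.6281 = 0.135989
So phi_hat = [0.1360, 0.5100, 0.0490].
Therefore phi_hat_2 = 0.5100.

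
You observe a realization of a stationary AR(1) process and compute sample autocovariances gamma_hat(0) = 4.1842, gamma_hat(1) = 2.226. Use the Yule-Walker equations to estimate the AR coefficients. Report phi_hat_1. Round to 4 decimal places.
\hat\phi_{1} = 0.5320

The Yule-Walker equations for an AR(p) process read, in matrix form,
  Gamma_p phi = r_p,   with   (Gamma_p)_{ij} = gamma(|i - j|),
                       (r_p)_i = gamma(i),   i,j = 1..p.
Substitute the sample gammas (Toeplitz matrix and right-hand side of size 1):
  Gamma_p = [[4.1842]]
  r_p     = [2.226]
With p = 1 this is the single equation gamma(0) phi_1 = gamma(1):
  phi_hat_1 = gamma(1) / gamma(0) = 2.226 / 4.1842 = 0.5320.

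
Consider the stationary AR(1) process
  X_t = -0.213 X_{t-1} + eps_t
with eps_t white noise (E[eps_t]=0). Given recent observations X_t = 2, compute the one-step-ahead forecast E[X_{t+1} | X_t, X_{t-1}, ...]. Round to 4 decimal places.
E[X_{t+1} \mid \mathcal F_t] = -0.4260

For an AR(p) model X_t = c + sum_i phi_i X_{t-i} + eps_t, the
one-step-ahead conditional mean is
  E[X_{t+1} | X_t, ...] = c + sum_i phi_i X_{t+1-i}.
Substitute known values:
  E[X_{t+1} | ...] = (-0.213) * (2)
                   = -0.4260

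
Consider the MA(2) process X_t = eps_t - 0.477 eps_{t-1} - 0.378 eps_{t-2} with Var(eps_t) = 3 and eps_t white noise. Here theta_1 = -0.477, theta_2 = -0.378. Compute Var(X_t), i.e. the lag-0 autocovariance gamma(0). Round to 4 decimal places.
\gamma(0) = 4.1112

For an MA(q) process X_t = eps_t + sum_i theta_i eps_{t-i} with
Var(eps_t) = sigma^2, the variance is
  gamma(0) = sigma^2 * (1 + sum_i theta_i^2).
  sum_i theta_i^2 = (-0.477)^2 + (-0.378)^2 = 0.227529 + 0.142884 = 0.370413.
  gamma(0) = 3 * (1 + 0.370413) = 3 * 1.370413 = 4.111239, which rounds to 4.1112.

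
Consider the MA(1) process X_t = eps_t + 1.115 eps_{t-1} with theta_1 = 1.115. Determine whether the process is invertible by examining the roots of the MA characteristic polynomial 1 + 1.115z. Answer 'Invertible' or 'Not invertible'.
\text{Not invertible}

The MA(q) characteristic polynomial is P(z) = 1 + 1.115z.
Invertibility requires all roots to lie outside the unit circle, i.e. |z| > 1 for every root.
This is linear in z: 1 + (1.115) z = 0  =>  z = -1/(1.115) = -0.896861,  |z| = 0.896861.
Moduli of all roots: 0.8969.
All moduli strictly greater than 1? No.
Verdict: Not invertible.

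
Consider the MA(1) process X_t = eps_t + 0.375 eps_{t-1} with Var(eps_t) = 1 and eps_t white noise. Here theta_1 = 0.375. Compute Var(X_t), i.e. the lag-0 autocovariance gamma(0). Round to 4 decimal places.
\gamma(0) = 1.1406

For an MA(q) process X_t = eps_t + sum_i theta_i eps_{t-i} with
Var(eps_t) = sigma^2, the variance is
  gamma(0) = sigma^2 * (1 + sum_i theta_i^2).
  sum_i theta_i^2 = (0.375)^2 = 0.140625.
  gamma(0) = 1 * (1 + 0.140625) = 1 * 1.140625 = 1.140625, which rounds to 1.1406.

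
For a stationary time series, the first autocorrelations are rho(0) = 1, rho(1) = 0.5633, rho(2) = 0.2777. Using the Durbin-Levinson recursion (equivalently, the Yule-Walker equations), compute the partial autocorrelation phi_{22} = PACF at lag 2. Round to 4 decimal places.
\phi_{22} = -0.0580

The PACF at lag k is phi_{kk}, the last component of the solution
to the Yule-Walker system G_k phi = r_k where
  (G_k)_{ij} = rho(|i - j|), (r_k)_i = rho(i), i,j = 1..k.
Equivalently, Durbin-Levinson gives phi_{kk} iteratively:
  phi_{11} = rho(1)
  phi_{kk} = [rho(k) - sum_{j=1..k-1} phi_{k-1,j} rho(k-j)]
            / [1 - sum_{j=1..k-1} phi_{k-1,j} rho(j)],
  phi_{k,j} = phi_{k-1,j} - phi_{kk} phi_{k-1,k-j},  j = 1..k-1.
Step k = 1:
  phi_11 = rho(1) = 0.5633.
Step k = 2:
  phi_22 = [rho(2) - phi_11 rho(1)] / [1 - phi_11 rho(1)] = [0.2777 - (0.5633)(0.5633)] / [1 - (0.5633)(0.5633)]
         = -0.03960689 / 0.68269311 = -0.058.
Therefore phi_{22} = -0.0580.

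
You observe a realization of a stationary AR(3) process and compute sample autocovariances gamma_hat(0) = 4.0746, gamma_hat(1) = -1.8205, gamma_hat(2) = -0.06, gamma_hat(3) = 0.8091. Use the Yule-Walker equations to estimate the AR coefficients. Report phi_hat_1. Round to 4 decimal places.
\hat\phi_{1} = -0.5410

The Yule-Walker equations for an AR(p) process read, in matrix form,
  Gamma_p phi = r_p,   with   (Gamma_p)_{ij} = gamma(|i - j|),
                       (r_p)_i = gamma(i),   i,j = 1..p.
Substitute the sample gammas (Toeplitz matrix and right-hand side of size 3):
  Gamma_p = [[4.0746, -1.8205, -0.06], [-1.8205, 4.0746, -1.8205], [-0.06, -1.8205, 4.0746]]
  r_p     = [-1.8205, -0.06, 0.8091]
Written out (R1..R3):
  (R1) 4.0746 phi_1 - 1.8205 phi_2 - 0.06 phi_3 = -1.8205
  (R2) -1.8205 phi_1 + 4.0746 phi_2 - 1.8205 phi_3 = -0.06
  (R3) -0.06 phi_1 - 1.8205 phi_2 + 4.0746 phi_3 = 0.8091
Gaussian elimination:
  R2 <- R2 - (-1.8205/4.0746) R1 = R2 - (-0.446792) R1:  3.261215 phi_2 - 1.847308 phi_3 = -0.873385
  R3 <- R3 - (-0.06/4.0746) R1 = R3 - (-0.014725) R1:  -1.847308 phi_2 + 4.073716 phi_3 = 0.782292
  R3 <- R3 - (-1.847308/3.261215) R2 = R3 - (-0.566448) R2:  3.027313 phi_3 = 0.287565
Back-substitution:
  phi_hat_3 = 0.287565 / 3.027313 = 0.09499
  phi_hat_2 = (-0.873385 - (-1.847308)(0.09499)) / 3.261215 = -0.214003
  phi_hat_1 = (-1.8205 - (-1.8205)(-0.214003) - (-0.06)(0.09499)) / 4.0746 = -0.541008
So phi_hat = [-0.5410, -0.2140, 0.0950].
Therefore phi_hat_1 = -0.5410.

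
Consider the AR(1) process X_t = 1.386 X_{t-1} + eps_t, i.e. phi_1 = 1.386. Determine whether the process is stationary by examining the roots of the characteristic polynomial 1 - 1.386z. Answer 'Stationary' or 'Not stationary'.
\text{Not stationary}

The AR(p) characteristic polynomial is P(z) = 1 - 1.386z.
Stationarity requires all roots to lie outside the unit circle, i.e. |z| > 1 for every root.
This is linear in z: 1 + (-1.386) z = 0  =>  z = -1/(-1.386) = 0.721501,  |z| = 0.721501.
Moduli of all roots: 0.7215.
All moduli strictly greater than 1? No.
Verdict: Not stationary.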